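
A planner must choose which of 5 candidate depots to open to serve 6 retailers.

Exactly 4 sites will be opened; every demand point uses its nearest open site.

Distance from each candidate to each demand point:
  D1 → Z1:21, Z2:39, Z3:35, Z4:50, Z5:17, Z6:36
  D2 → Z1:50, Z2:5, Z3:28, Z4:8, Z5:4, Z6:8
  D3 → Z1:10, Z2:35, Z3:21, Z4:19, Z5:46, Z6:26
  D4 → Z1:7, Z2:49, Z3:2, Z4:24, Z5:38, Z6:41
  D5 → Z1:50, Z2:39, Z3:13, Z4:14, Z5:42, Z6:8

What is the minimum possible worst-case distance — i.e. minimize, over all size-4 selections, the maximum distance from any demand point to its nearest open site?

Open {D1, D2, D3, D4}.
  Farthest demand point is Z4 at distance 8 (to D2); all others are ≤ 8.
With {D1, D2, D4, D5} the worst case is 8.
With {D2, D3, D4, D5} the worst case is 8.
No size-4 selection achieves below 8.

8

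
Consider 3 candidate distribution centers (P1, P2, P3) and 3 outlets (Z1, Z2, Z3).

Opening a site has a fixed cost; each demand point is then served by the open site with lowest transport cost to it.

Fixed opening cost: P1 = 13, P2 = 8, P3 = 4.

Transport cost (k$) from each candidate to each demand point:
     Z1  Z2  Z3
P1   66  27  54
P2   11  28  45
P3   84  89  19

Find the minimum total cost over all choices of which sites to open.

Open {P2, P3}: assign each demand point to its cheapest open site.
  Z1→P2 11, Z2→P2 28, Z3→P3 19
  transport cost 58, fixed 12 → total 70.
Compare {P1, P2, P3}: transport cost 57 + fixed 25 = 82.
Compare {P2}: transport cost 84 + fixed 8 = 92.
Compare {P1, P2}: transport cost 83 + fixed 21 = 104.
All other subsets cost ≥ 82. Minimum total cost: 70.

70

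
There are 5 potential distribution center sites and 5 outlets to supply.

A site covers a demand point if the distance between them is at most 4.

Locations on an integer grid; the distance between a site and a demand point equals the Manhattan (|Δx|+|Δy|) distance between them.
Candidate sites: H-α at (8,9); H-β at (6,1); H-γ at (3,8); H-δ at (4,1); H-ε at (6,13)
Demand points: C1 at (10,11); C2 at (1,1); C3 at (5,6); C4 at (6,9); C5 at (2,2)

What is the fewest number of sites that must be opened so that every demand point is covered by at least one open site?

Coverage sets (demand points within 4 of each site):
  H-α: {C1, C4}
  H-β: {}
  H-γ: {C3, C4}
  H-δ: {C2, C5}
  H-ε: {C4}
No 2 sites suffice: every size-2 union leaves at least one demand point uncovered.
But {H-α, H-γ, H-δ} covers everything, so the minimum is 3.

3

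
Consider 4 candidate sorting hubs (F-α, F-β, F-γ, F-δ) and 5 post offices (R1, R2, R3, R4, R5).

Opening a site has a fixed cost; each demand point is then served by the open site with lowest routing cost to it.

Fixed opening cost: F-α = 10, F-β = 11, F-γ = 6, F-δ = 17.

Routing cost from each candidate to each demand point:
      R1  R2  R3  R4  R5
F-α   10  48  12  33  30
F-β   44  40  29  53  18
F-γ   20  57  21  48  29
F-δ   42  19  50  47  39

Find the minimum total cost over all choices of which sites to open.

130

Open {F-α, F-β, F-δ}: assign each demand point to its cheapest open site.
  R1→F-α 10, R2→F-δ 19, R3→F-α 12, R4→F-α 33, R5→F-β 18
  routing cost 92, fixed 38 → total 130.
Compare {F-α, F-δ}: routing cost 104 + fixed 27 = 131.
Compare {F-α, F-β}: routing cost 113 + fixed 21 = 134.
Compare {F-α, F-γ, F-δ}: routing cost 103 + fixed 33 = 136.
All other subsets cost ≥ 131. Minimum total cost: 130.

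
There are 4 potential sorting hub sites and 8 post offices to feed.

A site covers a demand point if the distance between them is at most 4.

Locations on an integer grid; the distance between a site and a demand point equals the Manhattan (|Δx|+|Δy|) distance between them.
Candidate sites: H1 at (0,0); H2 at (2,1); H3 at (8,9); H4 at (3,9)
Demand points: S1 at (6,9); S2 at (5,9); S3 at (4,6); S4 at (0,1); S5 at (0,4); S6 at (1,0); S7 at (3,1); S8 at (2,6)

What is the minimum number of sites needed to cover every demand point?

Coverage sets (demand points within 4 of each site):
  H1: {S4, S5, S6, S7}
  H2: {S4, S6, S7}
  H3: {S1, S2}
  H4: {S1, S2, S3, S8}
No single site covers all 8 demand points.
But {H1, H4} covers everything, so the minimum is 2.

2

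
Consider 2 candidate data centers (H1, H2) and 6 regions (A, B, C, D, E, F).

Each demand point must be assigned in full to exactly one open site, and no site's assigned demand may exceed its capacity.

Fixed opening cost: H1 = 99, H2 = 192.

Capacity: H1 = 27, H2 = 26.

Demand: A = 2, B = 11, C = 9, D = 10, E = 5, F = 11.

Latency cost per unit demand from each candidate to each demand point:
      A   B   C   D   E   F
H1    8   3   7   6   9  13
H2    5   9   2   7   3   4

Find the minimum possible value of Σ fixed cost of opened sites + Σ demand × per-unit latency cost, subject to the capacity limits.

477

Open {H1, H2}; cheapest assignment that respects the capacities:
  H1 (cap 27, load 23): A, B, D — cost 2×8 + 11×3 + 10×6 = 109
  H2 (cap 26, load 25): C, E, F — cost 9×2 + 5×3 + 11×4 = 77
  Shipping 186, fixed 291 → total 477.
  Any other capacity-feasible assignment to {H1, H2} ships for at least 186.
Total demand is 48 and no other set of sites has combined capacity ≥ 48, so {H1, H2} is the only feasible choice of open sites. Minimum: 477.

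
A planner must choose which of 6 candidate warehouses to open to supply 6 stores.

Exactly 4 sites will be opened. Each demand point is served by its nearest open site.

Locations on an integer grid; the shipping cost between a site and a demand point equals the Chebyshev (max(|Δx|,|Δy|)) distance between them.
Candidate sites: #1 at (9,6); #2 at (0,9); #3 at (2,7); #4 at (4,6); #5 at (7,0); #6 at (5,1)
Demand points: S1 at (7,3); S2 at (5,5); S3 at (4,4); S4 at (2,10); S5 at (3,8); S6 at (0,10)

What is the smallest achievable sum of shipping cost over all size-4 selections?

Open {#2, #3, #4, #6}.
  S1→#6 2, S2→#4 1, S3→#4 2, S4→#2 2, S5→#3 1, S6→#2 1  ⇒ total 9.
Compare {#1, #2, #3, #4}: total 10.
Compare {#1, #2, #4, #6}: total 10.
No size-4 selection does better; minimum is 9.

9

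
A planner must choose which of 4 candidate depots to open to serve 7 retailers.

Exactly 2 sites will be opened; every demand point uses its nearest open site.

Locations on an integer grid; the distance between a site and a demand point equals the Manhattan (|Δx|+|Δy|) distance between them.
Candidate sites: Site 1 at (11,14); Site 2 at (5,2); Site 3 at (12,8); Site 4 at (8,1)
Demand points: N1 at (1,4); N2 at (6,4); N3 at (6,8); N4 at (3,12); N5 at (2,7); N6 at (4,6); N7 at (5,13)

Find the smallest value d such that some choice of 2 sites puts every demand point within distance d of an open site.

Open {Site 1, Site 2}.
  Farthest demand point is N4 at distance 10 (to Site 1); all others are ≤ 10.
With {Site 1, Site 4} the worst case is 12.
With {Site 2, Site 3} the worst case is 12.
No size-2 selection achieves below 10.

10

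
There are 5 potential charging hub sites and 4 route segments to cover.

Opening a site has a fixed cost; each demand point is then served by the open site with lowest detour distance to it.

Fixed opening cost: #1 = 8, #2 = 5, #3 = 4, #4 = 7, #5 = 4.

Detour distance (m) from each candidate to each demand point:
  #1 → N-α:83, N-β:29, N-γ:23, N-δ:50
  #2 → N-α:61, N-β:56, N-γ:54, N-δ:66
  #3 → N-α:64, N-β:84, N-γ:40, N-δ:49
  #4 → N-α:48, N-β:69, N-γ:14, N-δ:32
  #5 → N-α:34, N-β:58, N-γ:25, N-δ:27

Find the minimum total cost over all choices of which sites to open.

Open {#1, #4, #5}: assign each demand point to its cheapest open site.
  N-α→#5 34, N-β→#1 29, N-γ→#4 14, N-δ→#5 27
  detour distance 104, fixed 19 → total 123.
Compare {#1, #5}: detour distance 113 + fixed 12 = 125.
Compare {#1, #3, #4, #5}: detour distance 104 + fixed 23 = 127.
Compare {#1, #2, #4, #5}: detour distance 104 + fixed 24 = 128.
All other subsets cost ≥ 125. Minimum total cost: 123.

123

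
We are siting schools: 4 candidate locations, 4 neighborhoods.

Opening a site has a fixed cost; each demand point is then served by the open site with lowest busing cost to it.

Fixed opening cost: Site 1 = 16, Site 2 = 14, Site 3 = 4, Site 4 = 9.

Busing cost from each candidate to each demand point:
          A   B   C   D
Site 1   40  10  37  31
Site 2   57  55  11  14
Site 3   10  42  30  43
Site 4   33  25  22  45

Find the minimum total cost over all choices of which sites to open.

79

Open {Site 1, Site 2, Site 3}: assign each demand point to its cheapest open site.
  A→Site 3 10, B→Site 1 10, C→Site 2 11, D→Site 2 14
  busing cost 45, fixed 34 → total 79.
Compare {Site 2, Site 3, Site 4}: busing cost 60 + fixed 27 = 87.
Compare {Site 1, Site 2, Site 3, Site 4}: busing cost 45 + fixed 43 = 88.
Compare {Site 2, Site 3}: busing cost 77 + fixed 18 = 95.
All other subsets cost ≥ 87. Minimum total cost: 79.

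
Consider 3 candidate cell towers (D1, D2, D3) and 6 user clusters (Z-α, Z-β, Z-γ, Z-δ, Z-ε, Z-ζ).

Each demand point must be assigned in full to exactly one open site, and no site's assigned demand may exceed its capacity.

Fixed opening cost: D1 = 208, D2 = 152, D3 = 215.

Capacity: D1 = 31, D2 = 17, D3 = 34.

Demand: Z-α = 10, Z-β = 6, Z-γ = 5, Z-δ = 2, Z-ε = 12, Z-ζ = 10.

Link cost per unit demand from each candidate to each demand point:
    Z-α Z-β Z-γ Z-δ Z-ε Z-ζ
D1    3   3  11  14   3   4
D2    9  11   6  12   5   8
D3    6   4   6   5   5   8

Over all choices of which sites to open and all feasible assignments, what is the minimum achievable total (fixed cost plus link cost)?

566

Open {D1, D2}; cheapest assignment that respects the capacities:
  D1 (cap 31, load 28): Z-α, Z-β, Z-δ, Z-ζ — cost 10×3 + 6×3 + 2×14 + 10×4 = 116
  D2 (cap 17, load 17): Z-γ, Z-ε — cost 5×6 + 12×5 = 90
  Shipping 206, fixed 360 → total 566.
  Any other capacity-feasible assignment to {D1, D2} ships for at least 206.
Compare {D1, D3}: its best feasible assignment gives total 611.
Compare {D2, D3}: its best feasible assignment gives total 631.
Every other set of open sites that can feasibly serve all demand totals ≥ 611 even under its best assignment. Minimum: 566.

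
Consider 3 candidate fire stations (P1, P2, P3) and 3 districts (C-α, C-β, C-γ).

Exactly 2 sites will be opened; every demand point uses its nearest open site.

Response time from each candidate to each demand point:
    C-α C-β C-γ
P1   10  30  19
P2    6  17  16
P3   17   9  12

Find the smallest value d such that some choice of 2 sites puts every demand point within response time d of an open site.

12

Open {P1, P3}.
  Farthest demand point is C-γ at response time 12 (to P3); all others are ≤ 12.
With {P2, P3} the worst case is 12.
With {P1, P2} the worst case is 17.
No size-2 selection achieves below 12.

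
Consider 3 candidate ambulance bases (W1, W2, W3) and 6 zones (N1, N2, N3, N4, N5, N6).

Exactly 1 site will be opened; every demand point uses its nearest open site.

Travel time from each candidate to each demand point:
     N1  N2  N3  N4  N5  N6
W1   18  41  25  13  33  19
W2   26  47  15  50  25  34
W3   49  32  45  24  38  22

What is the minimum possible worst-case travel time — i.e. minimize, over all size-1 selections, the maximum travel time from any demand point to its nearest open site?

41

Open {W1}.
  Farthest demand point is N2 at travel time 41 (to W1); all others are ≤ 41.
With {W3} the worst case is 49.
With {W2} the worst case is 50.
No size-1 selection achieves below 41.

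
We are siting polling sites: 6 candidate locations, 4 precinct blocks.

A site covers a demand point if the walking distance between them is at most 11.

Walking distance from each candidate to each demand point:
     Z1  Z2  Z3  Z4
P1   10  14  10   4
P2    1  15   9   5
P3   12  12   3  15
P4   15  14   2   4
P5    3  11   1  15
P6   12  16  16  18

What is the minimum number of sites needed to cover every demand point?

2

Coverage sets (demand points within 11 of each site):
  P1: {Z1, Z3, Z4}
  P2: {Z1, Z3, Z4}
  P3: {Z3}
  P4: {Z3, Z4}
  P5: {Z1, Z2, Z3}
  P6: {}
No single site covers all 4 demand points.
But {P1, P5} covers everything, so the minimum is 2.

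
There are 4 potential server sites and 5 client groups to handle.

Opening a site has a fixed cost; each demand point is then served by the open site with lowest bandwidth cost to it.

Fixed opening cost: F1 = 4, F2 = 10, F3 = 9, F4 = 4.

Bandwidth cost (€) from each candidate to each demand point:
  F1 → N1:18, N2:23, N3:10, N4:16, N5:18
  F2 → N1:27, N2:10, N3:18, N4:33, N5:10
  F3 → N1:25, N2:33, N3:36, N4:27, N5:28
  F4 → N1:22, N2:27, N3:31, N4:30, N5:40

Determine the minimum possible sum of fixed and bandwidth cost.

78

Open {F1, F2}: assign each demand point to its cheapest open site.
  N1→F1 18, N2→F2 10, N3→F1 10, N4→F1 16, N5→F2 10
  bandwidth cost 64, fixed 14 → total 78.
Compare {F1, F2, F4}: bandwidth cost 64 + fixed 18 = 82.
Compare {F1, F2, F3}: bandwidth cost 64 + fixed 23 = 87.
Compare {F1}: bandwidth cost 85 + fixed 4 = 89.
All other subsets cost ≥ 82. Minimum total cost: 78.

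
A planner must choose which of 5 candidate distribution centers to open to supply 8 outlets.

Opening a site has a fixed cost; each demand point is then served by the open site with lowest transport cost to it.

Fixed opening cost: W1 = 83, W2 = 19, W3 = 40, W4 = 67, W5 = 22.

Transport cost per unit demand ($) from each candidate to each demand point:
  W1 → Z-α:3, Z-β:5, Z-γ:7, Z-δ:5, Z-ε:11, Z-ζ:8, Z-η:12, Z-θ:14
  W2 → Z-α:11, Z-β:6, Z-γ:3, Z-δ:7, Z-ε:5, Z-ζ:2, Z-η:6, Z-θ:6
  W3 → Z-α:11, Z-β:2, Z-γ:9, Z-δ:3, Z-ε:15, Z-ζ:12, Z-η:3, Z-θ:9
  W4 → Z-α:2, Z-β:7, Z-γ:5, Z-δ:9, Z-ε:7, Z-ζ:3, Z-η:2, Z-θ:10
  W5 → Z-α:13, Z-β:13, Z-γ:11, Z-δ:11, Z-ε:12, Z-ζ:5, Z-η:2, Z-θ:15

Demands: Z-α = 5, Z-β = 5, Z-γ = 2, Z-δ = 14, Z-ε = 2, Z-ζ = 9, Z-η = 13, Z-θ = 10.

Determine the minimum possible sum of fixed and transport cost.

299

Open {W2, W3}: assign each demand point to its cheapest open site.
  Z-α→W2 5×11=55, Z-β→W3 5×2=10, Z-γ→W2 2×3=6, Z-δ→W3 14×3=42, Z-ε→W2 2×5=10, Z-ζ→W2 9×2=18, Z-η→W3 13×3=39, Z-θ→W2 10×6=60
  transport cost 240, fixed 59 → total 299.
Compare {W2, W3, W4}: transport cost 182 + fixed 126 = 308.
Compare {W2, W3, W5}: transport cost 227 + fixed 81 = 308.
Compare {W2, W3, W4, W5}: transport cost 182 + fixed 148 = 330.
All other subsets cost ≥ 308. Minimum total cost: 299.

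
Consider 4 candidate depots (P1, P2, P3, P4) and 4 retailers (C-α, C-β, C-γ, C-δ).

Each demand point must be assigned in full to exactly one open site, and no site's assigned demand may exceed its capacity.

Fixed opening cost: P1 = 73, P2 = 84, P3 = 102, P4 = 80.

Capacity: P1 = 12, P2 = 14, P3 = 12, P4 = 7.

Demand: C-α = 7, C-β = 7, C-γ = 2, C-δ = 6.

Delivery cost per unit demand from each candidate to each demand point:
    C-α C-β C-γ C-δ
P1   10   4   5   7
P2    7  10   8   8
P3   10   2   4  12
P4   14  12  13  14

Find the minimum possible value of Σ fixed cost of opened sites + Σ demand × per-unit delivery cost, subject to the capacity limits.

292

Open {P1, P2}; cheapest assignment that respects the capacities:
  P1 (cap 12, load 9): C-β, C-γ — cost 7×4 + 2×5 = 38
  P2 (cap 14, load 13): C-α, C-δ — cost 7×7 + 6×8 = 97
  Shipping 135, fixed 157 → total 292.
  Any other capacity-feasible assignment to {P1, P2} ships for at least 135.
Compare {P2, P3}: its best feasible assignment gives total 305.
Compare {P1, P2, P3}: its best feasible assignment gives total 372.
Every other set of open sites that can feasibly serve all demand totals ≥ 305 even under its best assignment. Minimum: 292.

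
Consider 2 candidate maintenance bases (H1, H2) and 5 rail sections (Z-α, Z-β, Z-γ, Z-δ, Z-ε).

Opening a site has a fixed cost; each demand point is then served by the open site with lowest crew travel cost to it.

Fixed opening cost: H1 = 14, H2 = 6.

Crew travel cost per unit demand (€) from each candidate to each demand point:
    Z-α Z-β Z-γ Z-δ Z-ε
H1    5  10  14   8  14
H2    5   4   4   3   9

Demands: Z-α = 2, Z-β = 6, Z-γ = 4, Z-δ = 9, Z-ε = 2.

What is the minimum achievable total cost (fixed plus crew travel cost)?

101

Open {H2}: assign each demand point to its cheapest open site.
  Z-α→H2 2×5=10, Z-β→H2 6×4=24, Z-γ→H2 4×4=16, Z-δ→H2 9×3=27, Z-ε→H2 2×9=18
  crew travel cost 95, fixed 6 → total 101.
Compare {H1, H2}: crew travel cost 95 + fixed 20 = 115.
Compare {H1}: crew travel cost 226 + fixed 14 = 240.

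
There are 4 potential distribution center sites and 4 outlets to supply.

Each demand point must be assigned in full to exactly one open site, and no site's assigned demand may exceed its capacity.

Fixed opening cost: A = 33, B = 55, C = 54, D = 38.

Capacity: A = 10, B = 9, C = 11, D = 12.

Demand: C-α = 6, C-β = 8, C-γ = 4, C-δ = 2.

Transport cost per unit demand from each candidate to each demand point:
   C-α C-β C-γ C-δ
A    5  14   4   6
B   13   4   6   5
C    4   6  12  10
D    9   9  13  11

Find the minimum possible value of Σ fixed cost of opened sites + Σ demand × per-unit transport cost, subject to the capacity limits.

Open {A, C}; cheapest assignment that respects the capacities:
  A (cap 10, load 10): C-α, C-γ — cost 6×5 + 4×4 = 46
  C (cap 11, load 10): C-β, C-δ — cost 8×6 + 2×10 = 68
  Shipping 114, fixed 87 → total 201.
  Any other capacity-feasible assignment to {A, C} ships for at least 114.
Compare {A, D}: its best feasible assignment gives total 211.
Compare {A, B, C}: its best feasible assignment gives total 226.
Every other set of open sites that can feasibly serve all demand totals ≥ 211 even under its best assignment. Minimum: 201.

201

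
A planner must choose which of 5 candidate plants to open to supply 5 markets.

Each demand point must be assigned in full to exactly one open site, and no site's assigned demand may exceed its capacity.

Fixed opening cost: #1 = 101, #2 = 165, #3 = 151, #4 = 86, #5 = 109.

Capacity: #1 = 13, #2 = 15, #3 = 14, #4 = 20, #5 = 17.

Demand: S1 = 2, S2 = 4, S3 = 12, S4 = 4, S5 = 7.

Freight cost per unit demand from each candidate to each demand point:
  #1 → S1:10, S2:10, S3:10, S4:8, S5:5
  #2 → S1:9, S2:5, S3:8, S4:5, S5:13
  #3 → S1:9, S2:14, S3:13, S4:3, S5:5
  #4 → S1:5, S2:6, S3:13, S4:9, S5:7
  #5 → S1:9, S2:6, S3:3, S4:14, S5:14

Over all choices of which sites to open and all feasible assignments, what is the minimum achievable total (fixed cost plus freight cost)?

Open {#4, #5}; cheapest assignment that respects the capacities:
  #4 (cap 20, load 17): S1, S2, S4, S5 — cost 2×5 + 4×6 + 4×9 + 7×7 = 119
  #5 (cap 17, load 12): S3 — cost 12×3 = 36
  Shipping 155, fixed 195 → total 350.
  Any other capacity-feasible assignment to {#4, #5} ships for at least 155.
Compare {#1, #5}: its best feasible assignment gives total 357.
Compare {#3, #5}: its best feasible assignment gives total 385.
Every other set of open sites that can feasibly serve all demand totals ≥ 357 even under its best assignment. Minimum: 350.

350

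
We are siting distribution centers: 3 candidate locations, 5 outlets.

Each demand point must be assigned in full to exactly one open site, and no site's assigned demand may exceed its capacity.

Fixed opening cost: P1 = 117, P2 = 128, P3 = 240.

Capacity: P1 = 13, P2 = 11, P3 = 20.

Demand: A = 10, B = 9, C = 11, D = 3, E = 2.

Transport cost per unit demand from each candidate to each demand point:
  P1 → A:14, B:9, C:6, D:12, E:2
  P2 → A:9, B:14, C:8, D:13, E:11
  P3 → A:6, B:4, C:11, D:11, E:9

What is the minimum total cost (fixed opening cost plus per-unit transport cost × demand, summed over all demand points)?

690

Open {P1, P2, P3}; cheapest assignment that respects the capacities:
  P1 (cap 13, load 13): C, E — cost 11×6 + 2×2 = 70
  P2 (cap 11, load 3): D — cost 3×13 = 39
  P3 (cap 20, load 19): A, B — cost 10×6 + 9×4 = 96
  Shipping 205, fixed 485 → total 690.
  Any other capacity-feasible assignment to {P1, P2, P3} ships for at least 205.
Total demand is 35 and no other set of sites has combined capacity ≥ 35, so {P1, P2, P3} is the only feasible choice of open sites. Minimum: 690.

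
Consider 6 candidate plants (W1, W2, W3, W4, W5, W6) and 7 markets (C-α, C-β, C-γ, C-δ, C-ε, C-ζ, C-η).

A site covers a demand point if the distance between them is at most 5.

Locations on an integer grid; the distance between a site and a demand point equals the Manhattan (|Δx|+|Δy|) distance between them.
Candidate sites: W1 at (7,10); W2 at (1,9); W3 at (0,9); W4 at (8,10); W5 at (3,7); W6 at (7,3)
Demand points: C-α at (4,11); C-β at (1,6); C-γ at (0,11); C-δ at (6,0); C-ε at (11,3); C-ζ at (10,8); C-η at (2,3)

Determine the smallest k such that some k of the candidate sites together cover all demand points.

3

Coverage sets (demand points within 5 of each site):
  W1: {C-α, C-ζ}
  W2: {C-α, C-β, C-γ}
  W3: {C-β, C-γ}
  W4: {C-α, C-ζ}
  W5: {C-α, C-β, C-η}
  W6: {C-δ, C-ε, C-η}
No 2 sites suffice: every size-2 union leaves at least one demand point uncovered.
But {W1, W2, W6} covers everything, so the minimum is 3.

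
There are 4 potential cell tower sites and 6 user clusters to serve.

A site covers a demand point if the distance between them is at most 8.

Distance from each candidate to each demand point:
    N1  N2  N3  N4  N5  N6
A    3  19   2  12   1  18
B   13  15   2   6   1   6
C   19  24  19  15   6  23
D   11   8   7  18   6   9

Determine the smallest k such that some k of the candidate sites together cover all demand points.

3

Coverage sets (demand points within 8 of each site):
  A: {N1, N3, N5}
  B: {N3, N4, N5, N6}
  C: {N5}
  D: {N2, N3, N5}
No 2 sites suffice: every size-2 union leaves at least one demand point uncovered.
But {A, B, D} covers everything, so the minimum is 3.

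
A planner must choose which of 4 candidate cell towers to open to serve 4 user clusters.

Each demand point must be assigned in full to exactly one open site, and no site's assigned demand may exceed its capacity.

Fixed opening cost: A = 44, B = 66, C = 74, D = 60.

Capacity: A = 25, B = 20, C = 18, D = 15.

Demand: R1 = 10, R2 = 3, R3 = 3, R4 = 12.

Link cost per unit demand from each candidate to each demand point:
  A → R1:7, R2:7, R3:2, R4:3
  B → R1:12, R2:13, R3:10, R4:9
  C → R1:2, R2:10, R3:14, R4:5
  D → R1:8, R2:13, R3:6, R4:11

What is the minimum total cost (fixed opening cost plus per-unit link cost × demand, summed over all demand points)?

201

Open {A, C}; cheapest assignment that respects the capacities:
  A (cap 25, load 18): R2, R3, R4 — cost 3×7 + 3×2 + 12×3 = 63
  C (cap 18, load 10): R1 — cost 10×2 = 20
  Shipping 83, fixed 118 → total 201.
  Any other capacity-feasible assignment to {A, C} ships for at least 83.
Compare {A, D}: its best feasible assignment gives total 247.
Compare {A, B}: its best feasible assignment gives total 261.
Every other set of open sites that can feasibly serve all demand totals ≥ 247 even under its best assignment. Minimum: 201.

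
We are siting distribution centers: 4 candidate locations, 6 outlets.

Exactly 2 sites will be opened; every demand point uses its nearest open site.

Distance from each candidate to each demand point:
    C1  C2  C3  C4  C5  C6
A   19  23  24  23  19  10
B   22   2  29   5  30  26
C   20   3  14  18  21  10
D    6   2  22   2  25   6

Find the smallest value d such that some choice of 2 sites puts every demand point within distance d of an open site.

19

Open {A, C}.
  Farthest demand point is C1 at distance 19 (to A); all others are ≤ 19.
With {B, C} the worst case is 21.
With {C, D} the worst case is 21.
No size-2 selection achieves below 19.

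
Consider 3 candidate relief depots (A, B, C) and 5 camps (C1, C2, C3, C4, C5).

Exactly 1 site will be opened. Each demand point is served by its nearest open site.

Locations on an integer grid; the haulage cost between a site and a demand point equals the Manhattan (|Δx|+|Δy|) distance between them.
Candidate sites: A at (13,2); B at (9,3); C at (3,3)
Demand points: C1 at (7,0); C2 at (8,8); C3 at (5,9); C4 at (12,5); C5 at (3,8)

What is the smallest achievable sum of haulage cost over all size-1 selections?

Open {B}.
  C1→B 5, C2→B 6, C3→B 10, C4→B 5, C5→B 11  ⇒ total 37.
Compare {C}: total 41.
Compare {A}: total 54.

37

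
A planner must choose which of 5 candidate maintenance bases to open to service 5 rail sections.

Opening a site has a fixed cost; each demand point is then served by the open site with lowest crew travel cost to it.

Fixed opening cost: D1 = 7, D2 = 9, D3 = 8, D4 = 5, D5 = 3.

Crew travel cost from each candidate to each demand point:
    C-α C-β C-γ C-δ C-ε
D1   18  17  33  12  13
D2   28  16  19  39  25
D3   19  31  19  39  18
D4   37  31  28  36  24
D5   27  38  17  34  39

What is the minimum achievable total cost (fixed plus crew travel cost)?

Open {D1, D5}: assign each demand point to its cheapest open site.
  C-α→D1 18, C-β→D1 17, C-γ→D5 17, C-δ→D1 12, C-ε→D1 13
  crew travel cost 77, fixed 10 → total 87.
Compare {D1, D4, D5}: crew travel cost 77 + fixed 15 = 92.
Compare {D1, D2}: crew travel cost 78 + fixed 16 = 94.
Compare {D1, D3}: crew travel cost 79 + fixed 15 = 94.
All other subsets cost ≥ 92. Minimum total cost: 87.

87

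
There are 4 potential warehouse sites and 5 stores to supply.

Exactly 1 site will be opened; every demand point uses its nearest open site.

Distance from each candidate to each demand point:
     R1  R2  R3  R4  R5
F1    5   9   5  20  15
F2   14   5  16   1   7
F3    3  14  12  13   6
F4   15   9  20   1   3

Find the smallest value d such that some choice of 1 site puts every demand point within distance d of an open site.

Open {F3}.
  Farthest demand point is R2 at distance 14 (to F3); all others are ≤ 14.
With {F2} the worst case is 16.
With {F1} the worst case is 20.
No size-1 selection achieves below 14.

14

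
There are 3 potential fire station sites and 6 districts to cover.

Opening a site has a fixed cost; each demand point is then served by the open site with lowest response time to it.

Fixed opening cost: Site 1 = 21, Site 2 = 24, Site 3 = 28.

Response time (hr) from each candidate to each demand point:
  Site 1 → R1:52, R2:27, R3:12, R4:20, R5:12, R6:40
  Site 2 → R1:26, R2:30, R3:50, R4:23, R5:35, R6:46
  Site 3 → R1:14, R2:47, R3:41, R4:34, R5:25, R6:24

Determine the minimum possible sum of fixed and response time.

Open {Site 1, Site 3}: assign each demand point to its cheapest open site.
  R1→Site 3 14, R2→Site 1 27, R3→Site 1 12, R4→Site 1 20, R5→Site 1 12, R6→Site 3 24
  response time 109, fixed 49 → total 158.
Compare {Site 1, Site 2}: response time 137 + fixed 45 = 182.
Compare {Site 1, Site 2, Site 3}: response time 109 + fixed 73 = 182.
Compare {Site 1}: response time 163 + fixed 21 = 184.
All other subsets cost ≥ 182. Minimum total cost: 158.

158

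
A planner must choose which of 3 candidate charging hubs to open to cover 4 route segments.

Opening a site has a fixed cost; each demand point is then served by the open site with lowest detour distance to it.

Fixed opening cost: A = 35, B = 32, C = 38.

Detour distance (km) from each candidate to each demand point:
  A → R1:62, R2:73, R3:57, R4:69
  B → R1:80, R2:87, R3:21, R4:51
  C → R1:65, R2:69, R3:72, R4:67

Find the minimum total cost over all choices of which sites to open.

Open {B}: assign each demand point to its cheapest open site.
  R1→B 80, R2→B 87, R3→B 21, R4→B 51
  detour distance 239, fixed 32 → total 271.
Compare {A, B}: detour distance 207 + fixed 67 = 274.
Compare {B, C}: detour distance 206 + fixed 70 = 276.
Compare {A}: detour distance 261 + fixed 35 = 296.
All other subsets cost ≥ 274. Minimum total cost: 271.

271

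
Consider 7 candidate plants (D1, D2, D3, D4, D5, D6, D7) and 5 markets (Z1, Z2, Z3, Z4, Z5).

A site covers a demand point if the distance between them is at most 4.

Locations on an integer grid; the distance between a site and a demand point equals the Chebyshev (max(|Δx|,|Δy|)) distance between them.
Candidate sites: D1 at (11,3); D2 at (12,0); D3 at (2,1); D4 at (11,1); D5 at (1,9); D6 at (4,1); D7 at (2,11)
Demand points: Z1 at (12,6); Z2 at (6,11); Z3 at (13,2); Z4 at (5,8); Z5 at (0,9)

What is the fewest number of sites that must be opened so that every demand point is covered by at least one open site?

2

Coverage sets (demand points within 4 of each site):
  D1: {Z1, Z3}
  D2: {Z3}
  D3: {}
  D4: {Z3}
  D5: {Z4, Z5}
  D6: {}
  D7: {Z2, Z4, Z5}
No single site covers all 5 demand points.
But {D1, D7} covers everything, so the minimum is 2.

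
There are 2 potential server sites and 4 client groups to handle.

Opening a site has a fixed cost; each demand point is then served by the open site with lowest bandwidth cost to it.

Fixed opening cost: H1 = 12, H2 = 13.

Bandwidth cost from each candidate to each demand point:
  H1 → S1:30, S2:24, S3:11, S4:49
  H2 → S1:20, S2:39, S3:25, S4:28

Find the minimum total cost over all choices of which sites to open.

108

Open {H1, H2}: assign each demand point to its cheapest open site.
  S1→H2 20, S2→H1 24, S3→H1 11, S4→H2 28
  bandwidth cost 83, fixed 25 → total 108.
Compare {H2}: bandwidth cost 112 + fixed 13 = 125.
Compare {H1}: bandwidth cost 114 + fixed 12 = 126.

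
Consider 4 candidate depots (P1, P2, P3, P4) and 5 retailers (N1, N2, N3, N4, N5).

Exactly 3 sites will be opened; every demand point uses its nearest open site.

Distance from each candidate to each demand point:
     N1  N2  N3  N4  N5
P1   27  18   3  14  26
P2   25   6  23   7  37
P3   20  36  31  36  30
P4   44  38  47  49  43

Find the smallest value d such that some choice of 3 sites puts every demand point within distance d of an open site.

Open {P1, P2, P3}.
  Farthest demand point is N5 at distance 26 (to P1); all others are ≤ 26.
With {P1, P2, P4} the worst case is 26.
With {P1, P3, P4} the worst case is 26.
No size-3 selection achieves below 26.

26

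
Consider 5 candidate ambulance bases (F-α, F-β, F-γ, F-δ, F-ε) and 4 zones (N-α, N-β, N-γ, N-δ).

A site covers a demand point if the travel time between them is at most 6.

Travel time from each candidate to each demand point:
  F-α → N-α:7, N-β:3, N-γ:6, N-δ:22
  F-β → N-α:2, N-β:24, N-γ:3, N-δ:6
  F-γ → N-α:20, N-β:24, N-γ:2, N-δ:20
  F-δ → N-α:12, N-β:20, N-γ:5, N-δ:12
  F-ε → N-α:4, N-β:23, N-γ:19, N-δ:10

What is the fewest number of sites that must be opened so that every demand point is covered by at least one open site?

2

Coverage sets (demand points within 6 of each site):
  F-α: {N-β, N-γ}
  F-β: {N-α, N-γ, N-δ}
  F-γ: {N-γ}
  F-δ: {N-γ}
  F-ε: {N-α}
No single site covers all 4 demand points.
But {F-α, F-β} covers everything, so the minimum is 2.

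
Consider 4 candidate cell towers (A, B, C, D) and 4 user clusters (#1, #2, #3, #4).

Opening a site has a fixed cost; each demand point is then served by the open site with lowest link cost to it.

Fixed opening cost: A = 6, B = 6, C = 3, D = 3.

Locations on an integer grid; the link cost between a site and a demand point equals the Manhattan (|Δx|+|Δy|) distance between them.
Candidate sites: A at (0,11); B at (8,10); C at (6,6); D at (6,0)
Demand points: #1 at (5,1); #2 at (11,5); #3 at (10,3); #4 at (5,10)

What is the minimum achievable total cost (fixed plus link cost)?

26

Open {C, D}: assign each demand point to its cheapest open site.
  #1→D 2, #2→C 6, #3→C 7, #4→C 5
  link cost 20, fixed 6 → total 26.
Compare {C}: link cost 24 + fixed 3 = 27.
Compare {B, D}: link cost 20 + fixed 9 = 29.
Compare {B, C, D}: link cost 18 + fixed 12 = 30.
All other subsets cost ≥ 27. Minimum total cost: 26.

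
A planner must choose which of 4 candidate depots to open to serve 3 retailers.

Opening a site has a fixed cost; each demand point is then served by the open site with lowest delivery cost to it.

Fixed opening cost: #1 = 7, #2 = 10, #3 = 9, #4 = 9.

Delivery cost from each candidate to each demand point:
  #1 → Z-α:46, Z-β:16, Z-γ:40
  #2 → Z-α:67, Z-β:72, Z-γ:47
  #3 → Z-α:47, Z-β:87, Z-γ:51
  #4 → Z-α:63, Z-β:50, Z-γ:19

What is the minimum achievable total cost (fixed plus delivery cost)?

97

Open {#1, #4}: assign each demand point to its cheapest open site.
  Z-α→#1 46, Z-β→#1 16, Z-γ→#4 19
  delivery cost 81, fixed 16 → total 97.
Compare {#1, #3, #4}: delivery cost 81 + fixed 25 = 106.
Compare {#1, #2, #4}: delivery cost 81 + fixed 26 = 107.
Compare {#1}: delivery cost 102 + fixed 7 = 109.
All other subsets cost ≥ 106. Minimum total cost: 97.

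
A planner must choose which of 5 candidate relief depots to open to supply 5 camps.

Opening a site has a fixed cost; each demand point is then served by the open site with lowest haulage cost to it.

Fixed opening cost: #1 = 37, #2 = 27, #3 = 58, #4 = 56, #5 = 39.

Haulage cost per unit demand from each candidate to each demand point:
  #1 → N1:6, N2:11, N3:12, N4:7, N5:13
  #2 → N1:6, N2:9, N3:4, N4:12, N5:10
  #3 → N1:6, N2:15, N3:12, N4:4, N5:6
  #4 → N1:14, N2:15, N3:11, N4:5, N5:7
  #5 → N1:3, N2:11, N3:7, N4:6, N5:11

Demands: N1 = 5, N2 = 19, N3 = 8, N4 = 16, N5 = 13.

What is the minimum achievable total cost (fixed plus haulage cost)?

Open {#2, #3}: assign each demand point to its cheapest open site.
  N1→#2 5×6=30, N2→#2 19×9=171, N3→#2 8×4=32, N4→#3 16×4=64, N5→#3 13×6=78
  haulage cost 375, fixed 85 → total 460.
Compare {#2, #3, #5}: haulage cost 360 + fixed 124 = 484.
Compare {#2, #4}: haulage cost 404 + fixed 83 = 487.
Compare {#1, #2, #3}: haulage cost 375 + fixed 122 = 497.
All other subsets cost ≥ 484. Minimum total cost: 460.

460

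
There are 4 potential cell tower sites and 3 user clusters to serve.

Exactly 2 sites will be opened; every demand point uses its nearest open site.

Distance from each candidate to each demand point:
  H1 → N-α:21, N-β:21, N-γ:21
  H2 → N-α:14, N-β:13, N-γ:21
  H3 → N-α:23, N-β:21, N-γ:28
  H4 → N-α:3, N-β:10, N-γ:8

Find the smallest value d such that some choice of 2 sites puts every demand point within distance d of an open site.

10

Open {H1, H4}.
  Farthest demand point is N-β at distance 10 (to H4); all others are ≤ 10.
With {H2, H4} the worst case is 10.
With {H3, H4} the worst case is 10.
No size-2 selection achieves below 10.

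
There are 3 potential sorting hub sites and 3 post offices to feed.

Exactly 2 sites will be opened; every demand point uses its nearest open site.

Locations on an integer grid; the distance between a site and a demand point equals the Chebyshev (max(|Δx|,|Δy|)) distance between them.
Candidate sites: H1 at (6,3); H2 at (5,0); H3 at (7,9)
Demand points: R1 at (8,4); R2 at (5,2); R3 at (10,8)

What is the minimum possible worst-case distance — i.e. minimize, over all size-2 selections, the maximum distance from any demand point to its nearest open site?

3

Open {H1, H3}.
  Farthest demand point is R3 at distance 3 (to H3); all others are ≤ 3.
With {H2, H3} the worst case is 4.
With {H1, H2} the worst case is 5.
No size-2 selection achieves below 3.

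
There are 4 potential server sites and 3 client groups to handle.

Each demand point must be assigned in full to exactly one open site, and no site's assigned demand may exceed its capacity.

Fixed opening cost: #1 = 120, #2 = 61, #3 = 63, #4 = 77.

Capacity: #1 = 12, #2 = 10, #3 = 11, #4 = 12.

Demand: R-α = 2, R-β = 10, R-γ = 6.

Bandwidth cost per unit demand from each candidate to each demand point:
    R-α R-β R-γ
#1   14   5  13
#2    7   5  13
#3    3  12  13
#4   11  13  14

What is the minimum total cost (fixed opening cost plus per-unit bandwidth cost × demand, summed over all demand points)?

Open {#2, #3}; cheapest assignment that respects the capacities:
  #2 (cap 10, load 10): R-β — cost 10×5 = 50
  #3 (cap 11, load 8): R-α, R-γ — cost 2×3 + 6×13 = 84
  Shipping 134, fixed 124 → total 258.
  Any other capacity-feasible assignment to {#2, #3} ships for at least 134.
Compare {#2, #4}: its best feasible assignment gives total 294.
Compare {#1, #3}: its best feasible assignment gives total 317.
Every other set of open sites that can feasibly serve all demand totals ≥ 294 even under its best assignment. Minimum: 258.

258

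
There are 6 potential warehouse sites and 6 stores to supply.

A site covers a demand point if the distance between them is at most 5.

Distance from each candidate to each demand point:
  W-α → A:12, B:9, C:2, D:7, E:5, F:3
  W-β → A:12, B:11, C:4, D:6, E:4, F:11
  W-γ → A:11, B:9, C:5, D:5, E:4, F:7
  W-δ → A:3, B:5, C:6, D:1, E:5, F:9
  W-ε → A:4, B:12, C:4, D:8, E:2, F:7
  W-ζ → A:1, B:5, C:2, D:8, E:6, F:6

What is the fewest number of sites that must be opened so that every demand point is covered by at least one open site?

Coverage sets (demand points within 5 of each site):
  W-α: {C, E, F}
  W-β: {C, E}
  W-γ: {C, D, E}
  W-δ: {A, B, D, E}
  W-ε: {A, C, E}
  W-ζ: {A, B, C}
No single site covers all 6 demand points.
But {W-α, W-δ} covers everything, so the minimum is 2.

2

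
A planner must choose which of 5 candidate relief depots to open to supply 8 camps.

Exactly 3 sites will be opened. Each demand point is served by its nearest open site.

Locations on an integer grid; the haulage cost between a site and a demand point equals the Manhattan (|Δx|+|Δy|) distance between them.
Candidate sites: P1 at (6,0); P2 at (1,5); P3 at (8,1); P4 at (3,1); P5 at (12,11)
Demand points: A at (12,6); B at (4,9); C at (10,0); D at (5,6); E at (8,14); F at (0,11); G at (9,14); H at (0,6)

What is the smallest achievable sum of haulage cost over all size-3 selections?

Open {P2, P3, P5}.
  A→P5 5, B→P2 7, C→P3 3, D→P2 5, E→P5 7, F→P2 7, G→P5 6, H→P2 2  ⇒ total 42.
Compare {P1, P2, P5}: total 43.
Compare {P2, P4, P5}: total 47.
No size-3 selection does better; minimum is 42.

42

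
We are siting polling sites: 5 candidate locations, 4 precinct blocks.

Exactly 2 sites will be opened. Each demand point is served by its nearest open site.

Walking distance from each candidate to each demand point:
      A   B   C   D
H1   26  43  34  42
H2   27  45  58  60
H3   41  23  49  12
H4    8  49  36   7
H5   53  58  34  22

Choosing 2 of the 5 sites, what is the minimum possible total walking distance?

Open {H3, H4}.
  A→H4 8, B→H3 23, C→H4 36, D→H4 7  ⇒ total 74.
Compare {H1, H4}: total 92.
Compare {H1, H3}: total 95.
No size-2 selection does better; minimum is 74.

74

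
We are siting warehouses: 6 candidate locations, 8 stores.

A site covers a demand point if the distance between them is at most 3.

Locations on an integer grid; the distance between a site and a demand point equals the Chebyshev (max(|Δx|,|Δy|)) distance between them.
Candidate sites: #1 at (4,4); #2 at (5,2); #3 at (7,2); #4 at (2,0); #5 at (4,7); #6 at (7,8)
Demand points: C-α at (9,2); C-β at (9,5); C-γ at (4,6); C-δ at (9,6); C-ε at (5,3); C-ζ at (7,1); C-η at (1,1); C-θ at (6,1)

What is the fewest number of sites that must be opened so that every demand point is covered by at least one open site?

3

Coverage sets (demand points within 3 of each site):
  #1: {C-γ, C-ε, C-ζ, C-η, C-θ}
  #2: {C-ε, C-ζ, C-θ}
  #3: {C-α, C-β, C-ε, C-ζ, C-θ}
  #4: {C-ε, C-η}
  #5: {C-γ}
  #6: {C-β, C-γ, C-δ}
No 2 sites suffice: every size-2 union leaves at least one demand point uncovered.
But {#1, #3, #6} covers everything, so the minimum is 3.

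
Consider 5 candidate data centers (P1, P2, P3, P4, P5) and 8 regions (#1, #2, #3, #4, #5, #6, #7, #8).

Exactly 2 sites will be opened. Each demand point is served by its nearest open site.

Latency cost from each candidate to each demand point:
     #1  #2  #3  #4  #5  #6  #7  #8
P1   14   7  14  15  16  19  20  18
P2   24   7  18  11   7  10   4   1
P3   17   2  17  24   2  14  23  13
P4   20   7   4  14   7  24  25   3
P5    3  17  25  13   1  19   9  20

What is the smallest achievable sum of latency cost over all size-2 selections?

55

Open {P2, P5}.
  #1→P5 3, #2→P2 7, #3→P2 18, #4→P2 11, #5→P5 1, #6→P2 10, #7→P2 4, #8→P2 1  ⇒ total 55.
Compare {P4, P5}: total 59.
Compare {P2, P3}: total 64.
No size-2 selection does better; minimum is 55.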